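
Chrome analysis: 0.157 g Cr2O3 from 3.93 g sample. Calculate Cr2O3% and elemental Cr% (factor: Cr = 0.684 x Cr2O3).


Cr2O3 = 3.99%
Cr = 2.73%

Cr2O3% = 0.157 / 3.93 x 100 = 3.99%
Cr% = 3.99 x 0.684 = 2.73%


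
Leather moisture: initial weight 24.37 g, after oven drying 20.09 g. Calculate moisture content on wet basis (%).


17.6%

Moisture = 24.37 - 20.09 = 4.28 g
MC = 4.28 / 24.37 x 100 = 17.6%


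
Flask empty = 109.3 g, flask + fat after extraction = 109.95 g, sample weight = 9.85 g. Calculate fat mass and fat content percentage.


Fat mass = 109.95 - 109.3 = 0.65 g
Fat% = 0.65 / 9.85 x 100 = 6.6%


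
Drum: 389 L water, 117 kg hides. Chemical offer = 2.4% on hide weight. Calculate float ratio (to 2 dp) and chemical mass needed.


Float ratio = 3.32
Chemical needed = 2.808 kg


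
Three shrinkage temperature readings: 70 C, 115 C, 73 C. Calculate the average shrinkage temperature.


Average = (70 + 115 + 73) / 3
Average = 258 / 3 = 86.0 C


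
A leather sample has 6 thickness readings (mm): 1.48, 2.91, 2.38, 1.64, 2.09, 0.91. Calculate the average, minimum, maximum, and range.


Average = 1.90 mm
Min = 0.91 mm
Max = 2.91 mm
Range = 2.00 mm


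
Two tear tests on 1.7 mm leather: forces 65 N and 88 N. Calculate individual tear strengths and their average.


Tear 1 = 38.2 N/mm
Tear 2 = 51.8 N/mm
Average = 45.0 N/mm

Tear 1 = 65 / 1.7 = 38.2 N/mm
Tear 2 = 88 / 1.7 = 51.8 N/mm
Average = (38.2 + 51.8) / 2 = 45.0 N/mm


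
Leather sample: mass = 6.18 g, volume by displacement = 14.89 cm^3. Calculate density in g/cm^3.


Density = mass / volume
Density = 6.18 / 14.89 = 0.415 g/cm^3


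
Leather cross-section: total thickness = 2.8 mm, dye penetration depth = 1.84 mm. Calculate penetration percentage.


65.7%


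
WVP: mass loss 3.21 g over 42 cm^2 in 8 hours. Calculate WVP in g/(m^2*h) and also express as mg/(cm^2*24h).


WVP = 95.54 g/(m^2*h)
Daily rate = 229.29 mg/(cm^2*24h)

WVP = 3.21 / (42 x 8) x 10000 = 95.54 g/(m^2*h)
Mass loss in mg = 3.21 x 1000 = 3210 mg
Per cm^2 per 24h in mg: 3210 x 24 / (42 x 8) = 77040 / 336 = 229.29 mg/(cm^2*24h)


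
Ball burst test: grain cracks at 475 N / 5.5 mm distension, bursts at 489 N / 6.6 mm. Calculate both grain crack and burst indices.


Crack index = 86.4 N/mm
Burst index = 74.1 N/mm


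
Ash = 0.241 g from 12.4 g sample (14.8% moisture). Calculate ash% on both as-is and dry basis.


As-is ash = 1.94%
Dry-basis ash = 2.28%


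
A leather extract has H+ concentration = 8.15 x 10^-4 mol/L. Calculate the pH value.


pH = 3.09

pH = -log10[H+]
pH = -log10(8.15 x 10^-4) = 3.09


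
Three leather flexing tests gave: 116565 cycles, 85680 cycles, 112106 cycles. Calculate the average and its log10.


Average = (116565 + 85680 + 112106) / 3 = 104784 cycles
log10(104784) = 5.02


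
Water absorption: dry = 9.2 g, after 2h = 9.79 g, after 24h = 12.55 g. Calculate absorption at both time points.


2h absorption = 6.4%
24h absorption = 36.4%


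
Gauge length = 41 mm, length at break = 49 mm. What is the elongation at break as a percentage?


Extension = 49 - 41 = 8 mm
Elongation = 8 / 41 x 100 = 19.5%


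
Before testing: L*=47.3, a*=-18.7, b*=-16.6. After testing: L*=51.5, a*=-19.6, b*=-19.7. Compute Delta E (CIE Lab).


dL = 51.5 - 47.3 = 4.2
da = -19.6 - (-18.7) = -0.9
db = -19.7 - (-16.6) = -3.1
dE = sqrt((4.2)^2 + (-0.9)^2 + (-3.1)^2) = 5.30


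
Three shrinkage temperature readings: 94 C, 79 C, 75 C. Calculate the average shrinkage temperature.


82.7 C


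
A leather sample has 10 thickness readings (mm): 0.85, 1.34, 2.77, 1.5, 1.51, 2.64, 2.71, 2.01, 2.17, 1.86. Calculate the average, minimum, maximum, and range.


Sum = 19.36
Average = 19.36 / 10 = 1.94 mm
Minimum = 0.85 mm
Maximum = 2.77 mm
Range = 2.77 - 0.85 = 1.92 mm


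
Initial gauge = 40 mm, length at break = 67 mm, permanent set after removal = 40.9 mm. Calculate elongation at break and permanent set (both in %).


Elongation at break = 67.5%
Permanent set = 2.3%


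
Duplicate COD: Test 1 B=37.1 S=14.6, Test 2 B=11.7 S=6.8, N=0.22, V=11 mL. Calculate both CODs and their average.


COD1 = 3600.0 mg/L
COD2 = 784.0 mg/L
Average = 2192.0 mg/L

COD1 = (37.1 - 14.6) x 0.22 x 8000 / 11 = 3600.0 mg/L
COD2 = (11.7 - 6.8) x 0.22 x 8000 / 11 = 784.0 mg/L
Average = (3600.0 + 784.0) / 2 = 2192.0 mg/L


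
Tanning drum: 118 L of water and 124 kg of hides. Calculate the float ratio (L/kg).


1.0


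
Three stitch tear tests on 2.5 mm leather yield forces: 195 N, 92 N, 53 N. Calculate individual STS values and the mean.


STS1 = 78.0 N/mm
STS2 = 36.8 N/mm
STS3 = 21.2 N/mm
Mean = 45.3 N/mm


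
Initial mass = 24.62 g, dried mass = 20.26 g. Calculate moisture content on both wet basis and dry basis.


Moisture lost = 24.62 - 20.26 = 4.36 g
Wet basis MC = 4.36 / 24.62 x 100 = 17.7%
Dry basis MC = 4.36 / 20.26 x 100 = 21.5%


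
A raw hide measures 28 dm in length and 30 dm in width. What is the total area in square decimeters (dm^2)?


Area = length x width
Area = 28 x 30 = 840 dm^2


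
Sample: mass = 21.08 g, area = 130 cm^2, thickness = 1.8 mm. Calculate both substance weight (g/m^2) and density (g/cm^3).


SW = 21.08 / 130 x 10000 = 1621.5 g/m^2
Volume = 130 x 1.8 / 10 = 23.40 cm^3
Density = 21.08 / 23.40 = 0.901 g/cm^3


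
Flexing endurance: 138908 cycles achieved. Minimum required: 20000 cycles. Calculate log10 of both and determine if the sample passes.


log10(138908) = 5.14
log10(20000) = 4.30
Passes: Yes


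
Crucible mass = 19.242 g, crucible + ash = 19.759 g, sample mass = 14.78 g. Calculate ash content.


Ash mass = 0.517 g
Ash content = 3.50%

Ash mass = 19.759 - 19.242 = 0.517 g
Ash% = 0.517 / 14.78 x 100 = 3.50%


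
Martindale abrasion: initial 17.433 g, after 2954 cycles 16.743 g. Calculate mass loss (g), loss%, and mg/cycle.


Mass loss = 0.690 g
Loss = 3.96%
Rate = 0.234 mg/cycle

Loss = 17.433 - 16.743 = 0.690 g
Loss% = 0.690 / 17.433 x 100 = 3.96%
Rate = 0.690 / 2954 x 1000 = 0.234 mg/cycle


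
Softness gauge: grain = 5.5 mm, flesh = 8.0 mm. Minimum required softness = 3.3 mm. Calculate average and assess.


Average = (5.5 + 8.0) / 2 = 6.75 mm
Minimum = 3.3 mm
Meets requirement: Yes


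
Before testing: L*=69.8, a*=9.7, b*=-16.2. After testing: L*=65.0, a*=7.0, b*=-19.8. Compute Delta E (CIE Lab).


Delta E = 6.58

dL = 65.0 - 69.8 = -4.8
da = 7.0 - 9.7 = -2.7
db = -19.8 - (-16.2) = -3.6
dE = sqrt((-4.8)^2 + (-2.7)^2 + (-3.6)^2) = 6.58


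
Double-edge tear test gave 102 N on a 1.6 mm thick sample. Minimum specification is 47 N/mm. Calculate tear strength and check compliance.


Tear strength = 63.8 N/mm
Compliant: Yes

Tear strength = 102 / 1.6 = 63.8 N/mm
Required minimum = 47 N/mm
Compliant: Yes


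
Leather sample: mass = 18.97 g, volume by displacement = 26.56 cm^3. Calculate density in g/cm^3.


0.714 g/cm^3

Density = mass / volume
Density = 18.97 / 26.56 = 0.714 g/cm^3


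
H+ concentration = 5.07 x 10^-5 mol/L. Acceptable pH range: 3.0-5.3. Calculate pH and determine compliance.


pH = -log10(5.07 x 10^-5) = 4.29
Range: 3.0 to 5.3
Compliant: Yes


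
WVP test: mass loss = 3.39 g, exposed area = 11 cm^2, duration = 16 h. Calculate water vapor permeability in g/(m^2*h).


192.61 g/(m^2*h)

WVP = mass_loss / (area x time) x 10000
WVP = 3.39 / (11 x 16) x 10000
WVP = 3.39 / 176 x 10000 = 192.61 g/(m^2*h)


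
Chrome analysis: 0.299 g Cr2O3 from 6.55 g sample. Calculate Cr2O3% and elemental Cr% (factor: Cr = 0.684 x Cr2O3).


Cr2O3 = 4.56%
Cr = 3.12%

Cr2O3% = 0.299 / 6.55 x 100 = 4.56%
Cr% = 4.56 x 0.684 = 3.12%


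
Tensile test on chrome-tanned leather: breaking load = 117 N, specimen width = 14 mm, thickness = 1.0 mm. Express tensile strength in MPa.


8.36 MPa

Cross-section = 14 x 1.0 = 14.0 mm^2
TS = 117 / 14.0 = 8.36 MPa
(1 N/mm^2 = 1 MPa)


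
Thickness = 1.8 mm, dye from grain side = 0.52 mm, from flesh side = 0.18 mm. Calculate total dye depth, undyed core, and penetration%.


Total dyed = 0.70 mm
Undyed core = 1.10 mm
Penetration = 38.9%

Total dyed = 0.52 + 0.18 = 0.70 mm
Undyed core = 1.8 - 0.70 = 1.10 mm
Penetration = 0.70 / 1.8 x 100 = 38.9%


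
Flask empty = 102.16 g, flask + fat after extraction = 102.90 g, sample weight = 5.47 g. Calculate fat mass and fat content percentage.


Fat mass = 102.90 - 102.16 = 0.74 g
Fat% = 0.74 / 5.47 x 100 = 13.5%


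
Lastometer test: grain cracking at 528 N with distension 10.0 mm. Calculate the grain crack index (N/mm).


52.8 N/mm


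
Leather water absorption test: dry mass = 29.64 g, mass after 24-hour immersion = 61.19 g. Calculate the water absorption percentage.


106.4%

Water absorbed = 61.19 - 29.64 = 31.55 g
WA% = 31.55 / 29.64 x 100 = 106.4%


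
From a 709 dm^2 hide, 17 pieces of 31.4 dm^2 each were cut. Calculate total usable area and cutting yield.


Usable area = 533.8 dm^2
Yield = 75.3%

Total usable = 17 x 31.4 = 533.8 dm^2
Yield = 533.8 / 709 x 100 = 75.3%


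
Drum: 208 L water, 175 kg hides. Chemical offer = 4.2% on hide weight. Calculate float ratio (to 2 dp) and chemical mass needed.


Float ratio = 208 / 175 = 1.19
Chemical = 175 x 4.2 / 100 = 7.35 kg


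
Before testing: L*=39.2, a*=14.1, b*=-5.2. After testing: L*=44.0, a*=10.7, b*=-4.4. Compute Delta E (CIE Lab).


dL = 44.0 - 39.2 = 4.8
da = 10.7 - 14.1 = -3.4
db = -4.4 - (-5.2) = 0.8
dE = sqrt((4.8)^2 + (-3.4)^2 + (0.8)^2) = 5.94


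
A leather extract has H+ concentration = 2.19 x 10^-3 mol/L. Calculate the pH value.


pH = 2.66

pH = -log10[H+]
pH = -log10(2.19 x 10^-3) = 2.66


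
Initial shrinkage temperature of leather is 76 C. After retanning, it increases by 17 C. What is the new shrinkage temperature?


93 C

New Ts = 76 + 17 = 93 C


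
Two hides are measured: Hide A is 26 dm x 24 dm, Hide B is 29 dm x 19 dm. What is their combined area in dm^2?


1175 dm^2

Hide A area = 26 x 24 = 624 dm^2
Hide B area = 29 x 19 = 551 dm^2
Total = 624 + 551 = 1175 dm^2


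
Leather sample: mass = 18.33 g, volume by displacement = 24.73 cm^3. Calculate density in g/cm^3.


Density = mass / volume
Density = 18.33 / 24.73 = 0.741 g/cm^3


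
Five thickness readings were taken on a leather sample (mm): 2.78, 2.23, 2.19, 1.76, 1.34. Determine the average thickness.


2.06 mm


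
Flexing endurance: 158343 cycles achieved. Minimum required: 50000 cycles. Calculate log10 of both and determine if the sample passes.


Achieved: log10 = 5.20
Required: log10 = 4.70
Passes: Yes


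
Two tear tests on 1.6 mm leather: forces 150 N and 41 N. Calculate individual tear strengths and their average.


Tear 1 = 93.8 N/mm
Tear 2 = 25.6 N/mm
Average = 59.7 N/mm

Tear 1 = 150 / 1.6 = 93.8 N/mm
Tear 2 = 41 / 1.6 = 25.6 N/mm
Average = (93.8 + 25.6) / 2 = 59.7 N/mm


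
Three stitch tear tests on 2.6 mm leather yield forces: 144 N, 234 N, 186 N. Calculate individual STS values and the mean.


STS1 = 144 / 2.6 = 55.4 N/mm
STS2 = 234 / 2.6 = 90.0 N/mm
STS3 = 186 / 2.6 = 71.5 N/mm
Mean = (55.4 + 90.0 + 71.5) / 3 = 72.3 N/mm


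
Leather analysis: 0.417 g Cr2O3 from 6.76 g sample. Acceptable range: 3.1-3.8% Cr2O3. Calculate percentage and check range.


Cr2O3 = 6.17%
Within range: No


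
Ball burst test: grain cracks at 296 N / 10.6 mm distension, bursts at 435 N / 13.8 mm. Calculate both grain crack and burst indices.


Crack index = 27.9 N/mm
Burst index = 31.5 N/mm


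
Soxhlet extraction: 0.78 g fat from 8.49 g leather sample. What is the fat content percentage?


Fat content = 0.78 / 8.49 x 100
Fat = 9.2%


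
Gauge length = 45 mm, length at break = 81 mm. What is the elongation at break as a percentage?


80.0%


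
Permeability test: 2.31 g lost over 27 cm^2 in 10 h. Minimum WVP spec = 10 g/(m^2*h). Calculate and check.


WVP = 85.56 g/(m^2*h)
Meets specification: Yes

WVP = 2.31 / (27 x 10) x 10000 = 85.56 g/(m^2*h)
Minimum: 10 g/(m^2*h)
Meets spec: Yes


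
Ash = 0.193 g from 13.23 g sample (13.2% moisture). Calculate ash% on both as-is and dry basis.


As-is ash = 1.46%
Dry-basis ash = 1.68%

As-is ash% = 0.193 / 13.23 x 100 = 1.46%
Dry mass = 13.23 x (100 - 13.2) / 100 = 11.48364 g
Dry-basis ash% = 0.193 / 11.48364 x 100 = 1.68%


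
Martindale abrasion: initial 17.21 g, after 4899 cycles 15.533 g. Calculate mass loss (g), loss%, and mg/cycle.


Loss = 17.21 - 15.533 = 1.677 g
Loss% = 1.677 / 17.21 x 100 = 9.74%
Rate = 1.677 / 4899 x 1000 = 0.342 mg/cycle


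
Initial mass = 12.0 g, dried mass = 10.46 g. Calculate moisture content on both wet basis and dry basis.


Wet basis = 12.8%
Dry basis = 14.7%


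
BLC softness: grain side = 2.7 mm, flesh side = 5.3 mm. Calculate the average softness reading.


4.00 mm

Average = (2.7 + 5.3) / 2
Average = 4.00 mm


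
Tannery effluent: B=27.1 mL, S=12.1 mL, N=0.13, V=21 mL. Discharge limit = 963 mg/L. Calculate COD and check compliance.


COD = 742.9 mg/L
Compliant: Yes

COD = (27.1 - 12.1) x 0.13 x 8000 / 21 = 742.9 mg/L
Limit: 963 mg/L
Compliant: Yes


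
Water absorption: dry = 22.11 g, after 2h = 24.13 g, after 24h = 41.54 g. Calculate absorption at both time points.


WA (2h) = (24.13 - 22.11) / 22.11 x 100 = 9.1%
WA (24h) = (41.54 - 22.11) / 22.11 x 100 = 87.9%


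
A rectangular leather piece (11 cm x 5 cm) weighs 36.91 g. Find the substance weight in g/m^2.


Area = 11 x 5 = 55 cm^2
SW = 36.91 / 55 x 10000 = 6710.9 g/m^2


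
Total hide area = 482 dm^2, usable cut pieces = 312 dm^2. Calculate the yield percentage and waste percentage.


Yield = 312 / 482 x 100 = 64.7%
Waste = 482 - 312 = 170 dm^2
Waste% = 100 - 64.7 = 35.3%


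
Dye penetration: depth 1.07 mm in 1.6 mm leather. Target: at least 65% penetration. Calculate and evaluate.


Penetration = 1.07 / 1.6 x 100 = 66.9%
Target: 65%
Meets target: Yes


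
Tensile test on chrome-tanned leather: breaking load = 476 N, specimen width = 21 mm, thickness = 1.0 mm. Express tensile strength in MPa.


Cross-section = 21 x 1.0 = 21.0 mm^2
TS = 476 / 21.0 = 22.67 MPa
(1 N/mm^2 = 1 MPa)


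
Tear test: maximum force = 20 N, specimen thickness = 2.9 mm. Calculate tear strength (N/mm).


Tear strength = force / thickness
Tear = 20 / 2.9 = 6.9 N/mm


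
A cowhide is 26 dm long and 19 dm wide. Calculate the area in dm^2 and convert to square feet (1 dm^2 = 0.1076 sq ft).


494 dm^2
53.15 sq ft


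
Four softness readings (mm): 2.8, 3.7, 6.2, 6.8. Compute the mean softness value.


Sum = 2.8 + 3.7 + 6.2 + 6.8
Mean = 19.5 / 4 = 4.88 mm


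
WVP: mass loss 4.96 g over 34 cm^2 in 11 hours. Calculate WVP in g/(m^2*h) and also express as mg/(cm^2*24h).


WVP = 4.96 / (34 x 11) x 10000 = 132.62 g/(m^2*h)
Mass loss in mg = 4.96 x 1000 = 4960 mg
Per cm^2 per 24h in mg: 4960 x 24 / (34 x 11) = 119040 / 374 = 318.29 mg/(cm^2*24h)


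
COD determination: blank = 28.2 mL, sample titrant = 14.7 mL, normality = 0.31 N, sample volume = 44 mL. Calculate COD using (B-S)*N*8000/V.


760.9 mg/L

COD = (28.2 - 14.7) x 0.31 x 8000 / 44
COD = 13.5 x 0.31 x 8000 / 44
COD = 760.9 mg/L


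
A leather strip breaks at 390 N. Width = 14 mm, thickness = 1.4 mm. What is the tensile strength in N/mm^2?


19.90 N/mm^2

Cross-sectional area = 14 x 1.4 = 19.6 mm^2
Tensile strength = 390 / 19.6 = 19.90 N/mm^2


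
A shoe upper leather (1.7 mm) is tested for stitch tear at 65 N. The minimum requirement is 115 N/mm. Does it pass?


STS = 38.2 N/mm
Passes: No

STS = 65 / 1.7 = 38.2 N/mm
Minimum required: 115 N/mm
Passes: No


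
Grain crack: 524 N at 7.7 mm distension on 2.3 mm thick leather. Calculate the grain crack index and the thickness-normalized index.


Crack index = 68.1 N/mm
Normalized index = 29.6 N/mm per mm

Crack index = 524 / 7.7 = 68.1 N/mm
Normalized = 68.1 / 2.3 = 29.6 N/mm per mm


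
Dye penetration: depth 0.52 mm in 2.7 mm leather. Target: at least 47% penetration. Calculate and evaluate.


Penetration = 0.52 / 2.7 x 100 = 19.3%
Target: 47%
Meets target: No


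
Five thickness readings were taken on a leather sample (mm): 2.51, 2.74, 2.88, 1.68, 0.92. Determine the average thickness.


Sum = 2.51 + 2.74 + 2.88 + 1.68 + 0.92 = 10.73
Average = 10.73 / 5 = 2.15 mm


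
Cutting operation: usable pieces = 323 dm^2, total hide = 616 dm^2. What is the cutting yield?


52.4%

Yield = usable / total x 100
Yield = 323 / 616 x 100 = 52.4%


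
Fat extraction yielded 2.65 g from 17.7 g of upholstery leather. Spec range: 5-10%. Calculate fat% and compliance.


Fat content = 15.0%
Compliant: No

Fat% = 2.65 / 17.7 x 100 = 15.0%
Spec range: 5-10%
Compliant: No


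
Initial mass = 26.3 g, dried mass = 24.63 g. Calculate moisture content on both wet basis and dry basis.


Wet basis = 6.3%
Dry basis = 6.8%

Moisture lost = 26.3 - 24.63 = 1.67 g
Wet basis MC = 1.67 / 26.3 x 100 = 6.3%
Dry basis MC = 1.67 / 24.63 x 100 = 6.8%


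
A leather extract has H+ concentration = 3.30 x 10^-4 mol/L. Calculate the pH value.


pH = -log10[H+]
pH = -log10(3.30 x 10^-4) = 3.48


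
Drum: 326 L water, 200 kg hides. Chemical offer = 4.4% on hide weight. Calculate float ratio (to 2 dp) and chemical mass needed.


Float ratio = 326 / 200 = 1.63
Chemical = 200 x 4.4 / 100 = 8.8 kg


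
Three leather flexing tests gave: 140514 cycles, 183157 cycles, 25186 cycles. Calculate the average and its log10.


Average = 116286 cycles
log10 = 5.07

Average = (140514 + 183157 + 25186) / 3 = 116286 cycles
log10(116286) = 5.07


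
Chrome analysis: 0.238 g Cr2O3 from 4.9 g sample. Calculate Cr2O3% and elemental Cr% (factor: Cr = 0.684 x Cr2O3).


Cr2O3% = 0.238 / 4.9 x 100 = 4.86%
Cr% = 4.86 x 0.684 = 3.32%


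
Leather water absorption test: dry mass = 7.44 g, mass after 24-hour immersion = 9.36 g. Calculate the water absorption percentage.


25.8%


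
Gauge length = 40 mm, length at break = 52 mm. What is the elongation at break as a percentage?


30.0%


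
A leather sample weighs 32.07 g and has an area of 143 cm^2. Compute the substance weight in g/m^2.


Substance weight = mass / area x 10000
SW = 32.07 / 143 x 10000
SW = 2242.7 g/m^2


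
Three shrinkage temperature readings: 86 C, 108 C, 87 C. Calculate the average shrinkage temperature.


Average = (86 + 108 + 87) / 3
Average = 281 / 3 = 93.7 C


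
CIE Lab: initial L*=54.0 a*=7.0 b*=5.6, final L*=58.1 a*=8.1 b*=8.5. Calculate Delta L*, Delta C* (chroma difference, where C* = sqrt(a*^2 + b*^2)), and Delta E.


Delta L* = 4.1
Delta C* = 2.78
Delta E = 5.14


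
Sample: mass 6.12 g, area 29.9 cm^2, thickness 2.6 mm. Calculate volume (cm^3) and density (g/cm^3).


Volume = 7.774 cm^3
Density = 0.787 g/cm^3


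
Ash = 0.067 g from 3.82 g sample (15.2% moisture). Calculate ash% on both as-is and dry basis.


As-is ash% = 0.067 / 3.82 x 100 = 1.75%
Dry mass = 3.82 x (100 - 15.2) / 100 = 3.23936 g
Dry-basis ash% = 0.067 / 3.23936 x 100 = 2.07%


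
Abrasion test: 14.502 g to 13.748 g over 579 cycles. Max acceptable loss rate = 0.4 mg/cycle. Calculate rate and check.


Loss = 14.502 - 13.748 = 0.754 g
Rate = 0.754 g / 579 cycles x 1000 = 1.302 mg/cycle
Max = 0.4 mg/cycle
Passes: No


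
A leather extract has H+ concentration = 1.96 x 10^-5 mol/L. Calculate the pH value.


pH = -log10[H+]
pH = -log10(1.96 x 10^-5) = 4.71


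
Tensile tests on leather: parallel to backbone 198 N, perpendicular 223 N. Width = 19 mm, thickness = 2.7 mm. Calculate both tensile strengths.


Area = 19 x 2.7 = 51.3 mm^2
TS (parallel) = 198 / 51.3 = 3.86 N/mm^2
TS (perpendicular) = 223 / 51.3 = 4.35 N/mm^2


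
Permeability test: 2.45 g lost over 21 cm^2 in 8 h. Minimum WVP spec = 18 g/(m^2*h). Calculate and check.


WVP = 145.83 g/(m^2*h)
Meets specification: Yes


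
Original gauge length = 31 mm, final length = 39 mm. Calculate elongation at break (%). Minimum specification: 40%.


Elongation = 25.8%
Meets spec: No


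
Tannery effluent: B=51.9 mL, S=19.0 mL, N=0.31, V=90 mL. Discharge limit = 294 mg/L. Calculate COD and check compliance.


COD = 906.6 mg/L
Compliant: No

COD = (51.9 - 19.0) x 0.31 x 8000 / 90 = 906.6 mg/L
Limit: 294 mg/L
Compliant: No


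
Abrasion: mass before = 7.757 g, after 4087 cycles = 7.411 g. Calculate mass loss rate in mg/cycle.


Mass loss = 7.757 - 7.411 = 0.346 g
Rate = 0.346 / 4087 x 1000 = 0.085 mg/cycle


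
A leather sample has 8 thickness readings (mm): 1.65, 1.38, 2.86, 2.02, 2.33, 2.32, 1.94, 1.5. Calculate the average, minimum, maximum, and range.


Average = 2.00 mm
Min = 1.38 mm
Max = 2.86 mm
Range = 1.48 mm


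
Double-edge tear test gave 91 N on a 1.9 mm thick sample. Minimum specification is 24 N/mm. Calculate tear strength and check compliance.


Tear strength = 47.9 N/mm
Compliant: Yes

Tear strength = 91 / 1.9 = 47.9 N/mm
Required minimum = 24 N/mm
Compliant: Yes


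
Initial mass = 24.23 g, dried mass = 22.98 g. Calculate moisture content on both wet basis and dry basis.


Wet basis = 5.2%
Dry basis = 5.4%

Moisture lost = 24.23 - 22.98 = 1.25 g
Wet basis MC = 1.25 / 24.23 x 100 = 5.2%
Dry basis MC = 1.25 / 22.98 x 100 = 5.4%


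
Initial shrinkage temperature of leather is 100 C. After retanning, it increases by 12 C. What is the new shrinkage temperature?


112 C


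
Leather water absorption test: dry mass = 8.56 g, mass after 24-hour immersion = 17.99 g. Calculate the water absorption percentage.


110.2%

Water absorbed = 17.99 - 8.56 = 9.43 g
WA% = 9.43 / 8.56 x 100 = 110.2%


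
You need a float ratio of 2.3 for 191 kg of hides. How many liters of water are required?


439.3 L

Water = hide weight x target ratio
Water = 191 x 2.3 = 439.3 L


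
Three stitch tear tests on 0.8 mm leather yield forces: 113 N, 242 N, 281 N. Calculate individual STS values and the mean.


STS1 = 113 / 0.8 = 141.3 N/mm
STS2 = 242 / 0.8 = 302.5 N/mm
STS3 = 281 / 0.8 = 351.3 N/mm
Mean = (141.3 + 302.5 + 351.3) / 3 = 265.0 N/mm


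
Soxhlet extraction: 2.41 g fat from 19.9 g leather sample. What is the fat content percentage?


12.1%

Fat content = 2.41 / 19.9 x 100
Fat = 12.1%


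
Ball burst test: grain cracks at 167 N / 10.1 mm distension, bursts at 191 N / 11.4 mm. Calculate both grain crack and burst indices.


Crack index = 167 / 10.1 = 16.5 N/mm
Burst index = 191 / 11.4 = 16.8 N/mm


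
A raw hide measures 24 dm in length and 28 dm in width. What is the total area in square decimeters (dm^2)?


672 dm^2

Area = length x width
Area = 24 x 28 = 672 dm^2


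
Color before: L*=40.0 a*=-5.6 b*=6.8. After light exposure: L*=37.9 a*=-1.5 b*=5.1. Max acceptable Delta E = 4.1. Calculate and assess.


dL = -2.1, da = 4.1, db = -1.7
dE = sqrt((-2.1)^2 + (4.1)^2 + (-1.7)^2) = 4.91
Max = 4.1
Passes: No


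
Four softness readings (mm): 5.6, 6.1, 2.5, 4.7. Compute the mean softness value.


Sum = 5.6 + 6.1 + 2.5 + 4.7
Mean = 18.9 / 4 = 4.73 mm


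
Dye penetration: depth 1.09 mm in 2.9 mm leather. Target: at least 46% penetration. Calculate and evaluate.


Penetration = 37.6%
Meets target: No

Penetration = 1.09 / 2.9 x 100 = 37.6%
Target: 46%
Meets target: No


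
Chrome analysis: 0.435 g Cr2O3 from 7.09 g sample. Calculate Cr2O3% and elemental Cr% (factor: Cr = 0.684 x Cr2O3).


Cr2O3 = 6.14%
Cr = 4.20%

Cr2O3% = 0.435 / 7.09 x 100 = 6.14%
Cr% = 6.14 x 0.684 = 4.20%


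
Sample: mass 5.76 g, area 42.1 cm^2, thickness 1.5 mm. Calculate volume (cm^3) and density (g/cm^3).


Volume = 6.315 cm^3
Density = 0.912 g/cm^3

Thickness in cm = 1.5 / 10 = 0.15 cm
Volume = 42.1 x 0.15 = 6.315 cm^3
Density = 5.76 / 6.315 = 0.912 g/cm^3


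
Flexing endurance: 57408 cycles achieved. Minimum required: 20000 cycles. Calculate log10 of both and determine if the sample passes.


log10(57408) = 4.76
log10(20000) = 4.30
Passes: Yes


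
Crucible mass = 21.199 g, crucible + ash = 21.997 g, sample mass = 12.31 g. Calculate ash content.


Ash mass = 21.997 - 21.199 = 0.798 g
Ash% = 0.798 / 12.31 x 100 = 6.48%


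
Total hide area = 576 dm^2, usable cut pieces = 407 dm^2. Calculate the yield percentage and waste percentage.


Yield = 407 / 576 x 100 = 70.7%
Waste = 576 - 407 = 169 dm^2
Waste% = 100 - 70.7 = 29.3%


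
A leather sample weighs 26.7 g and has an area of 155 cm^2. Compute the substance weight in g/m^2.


1722.6 g/m^2


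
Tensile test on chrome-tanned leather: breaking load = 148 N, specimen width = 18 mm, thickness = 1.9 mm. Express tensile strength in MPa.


4.33 MPa


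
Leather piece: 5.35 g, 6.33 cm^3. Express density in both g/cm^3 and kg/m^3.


Density = 5.35 / 6.33 = 0.845 g/cm^3
Convert: 0.845 x 1000 = 845 kg/m^3


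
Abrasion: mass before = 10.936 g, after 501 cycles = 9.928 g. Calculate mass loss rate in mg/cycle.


Mass loss = 10.936 - 9.928 = 1.008 g
Rate = 1.008 / 501 x 1000 = 2.012 mg/cycle


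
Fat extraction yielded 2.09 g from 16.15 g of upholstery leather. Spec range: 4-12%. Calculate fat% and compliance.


Fat% = 2.09 / 16.15 x 100 = 12.9%
Spec range: 4-12%
Compliant: No


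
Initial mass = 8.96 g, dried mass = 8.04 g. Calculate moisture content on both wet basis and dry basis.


Moisture lost = 8.96 - 8.04 = 0.92 g
Wet basis MC = 0.92 / 8.96 x 100 = 10.3%
Dry basis MC = 0.92 / 8.04 x 100 = 11.4%


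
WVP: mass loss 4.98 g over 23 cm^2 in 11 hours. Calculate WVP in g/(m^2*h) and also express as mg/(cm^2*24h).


WVP = 4.98 / (23 x 11) x 10000 = 196.84 g/(m^2*h)
Mass loss in mg = 4.98 x 1000 = 4980 mg
Per cm^2 per 24h in mg: 4980 x 24 / (23 x 11) = 119520 / 253 = 472.41 mg/(cm^2*24h)


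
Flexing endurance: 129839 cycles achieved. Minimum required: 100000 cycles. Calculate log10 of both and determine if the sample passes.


Achieved: log10 = 5.11
Required: log10 = 5.00
Passes: Yes

log10(129839) = 5.11
log10(100000) = 5.00
Passes: Yes


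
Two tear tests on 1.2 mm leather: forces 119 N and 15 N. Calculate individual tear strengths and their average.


Tear 1 = 119 / 1.2 = 99.2 N/mm
Tear 2 = 15 / 1.2 = 12.5 N/mm
Average = (99.2 + 12.5) / 2 = 55.9 N/mm


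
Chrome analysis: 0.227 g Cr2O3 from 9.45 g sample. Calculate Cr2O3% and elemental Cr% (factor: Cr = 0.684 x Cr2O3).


Cr2O3% = 0.227 / 9.45 x 100 = 2.40%
Cr% = 2.40 x 0.684 = 1.64%


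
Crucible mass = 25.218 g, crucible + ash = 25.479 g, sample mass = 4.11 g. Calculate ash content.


Ash mass = 25.479 - 25.218 = 0.261 g
Ash% = 0.261 / 4.11 x 100 = 6.35%


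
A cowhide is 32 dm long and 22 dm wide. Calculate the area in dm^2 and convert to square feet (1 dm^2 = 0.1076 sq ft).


Area = 32 x 22 = 704 dm^2
Conversion: 704 x 0.1076 = 75.75 sq ft


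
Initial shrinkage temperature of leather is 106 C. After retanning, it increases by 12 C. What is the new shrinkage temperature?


New Ts = 106 + 12 = 118 C


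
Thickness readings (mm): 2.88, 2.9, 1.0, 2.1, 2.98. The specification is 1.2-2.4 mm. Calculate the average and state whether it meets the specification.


Average = 2.37 mm
Within specification: Yes

Sum = 11.86
Average = 11.86 / 5 = 2.37 mm
Specification range: 1.2 to 2.4 mm
Within spec: Yes


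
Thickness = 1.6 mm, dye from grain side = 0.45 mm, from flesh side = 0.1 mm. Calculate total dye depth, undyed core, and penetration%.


Total dyed = 0.45 + 0.1 = 0.55 mm
Undyed core = 1.6 - 0.55 = 1.05 mm
Penetration = 0.55 / 1.6 x 100 = 34.4%


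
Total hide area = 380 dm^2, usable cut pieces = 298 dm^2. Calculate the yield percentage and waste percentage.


Yield = 298 / 380 x 100 = 78.4%
Waste = 380 - 298 = 82 dm^2
Waste% = 100 - 78.4 = 21.6%


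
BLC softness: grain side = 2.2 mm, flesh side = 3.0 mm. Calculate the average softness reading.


2.60 mm

Average = (2.2 + 3.0) / 2
Average = 2.60 mm


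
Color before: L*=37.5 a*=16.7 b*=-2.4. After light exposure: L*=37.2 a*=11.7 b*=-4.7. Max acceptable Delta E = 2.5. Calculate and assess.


Delta E = 5.51
Passes: No


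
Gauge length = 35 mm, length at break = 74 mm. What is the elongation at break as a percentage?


111.4%

Extension = 74 - 35 = 39 mm
Elongation = 39 / 35 x 100 = 111.4%


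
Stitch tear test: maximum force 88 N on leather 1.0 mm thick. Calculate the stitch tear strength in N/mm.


88.0 N/mm


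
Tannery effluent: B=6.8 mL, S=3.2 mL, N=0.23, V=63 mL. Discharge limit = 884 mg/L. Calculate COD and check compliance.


COD = (6.8 - 3.2) x 0.23 x 8000 / 63 = 105.1 mg/L
Limit: 884 mg/L
Compliant: Yes


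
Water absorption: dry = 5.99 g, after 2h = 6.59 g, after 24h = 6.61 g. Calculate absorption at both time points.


2h absorption = 10.0%
24h absorption = 10.4%

WA (2h) = (6.59 - 5.99) / 5.99 x 100 = 10.0%
WA (24h) = (6.61 - 5.99) / 5.99 x 100 = 10.4%


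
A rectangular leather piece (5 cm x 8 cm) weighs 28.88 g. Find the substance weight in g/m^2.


Area = 5 x 8 = 40 cm^2
SW = 28.88 / 40 x 10000 = 7220.0 g/m^2


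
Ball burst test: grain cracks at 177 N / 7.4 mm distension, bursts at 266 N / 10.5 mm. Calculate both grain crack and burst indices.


Crack index = 23.9 N/mm
Burst index = 25.3 N/mm


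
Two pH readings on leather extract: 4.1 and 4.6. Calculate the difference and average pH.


Difference = 0.5
Average pH = 4.35

Difference = |4.1 - 4.6| = 0.5
Average = (4.1 + 4.6) / 2 = 4.35


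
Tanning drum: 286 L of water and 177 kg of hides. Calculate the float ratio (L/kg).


1.6


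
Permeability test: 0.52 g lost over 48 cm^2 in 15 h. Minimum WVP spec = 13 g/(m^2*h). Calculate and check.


WVP = 7.22 g/(m^2*h)
Meets specification: No

WVP = 0.52 / (48 x 15) x 10000 = 7.22 g/(m^2*h)
Minimum: 13 g/(m^2*h)
Meets spec: No


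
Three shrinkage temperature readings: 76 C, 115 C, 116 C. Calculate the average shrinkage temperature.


Average = (76 + 115 + 116) / 3
Average = 307 / 3 = 102.3 C


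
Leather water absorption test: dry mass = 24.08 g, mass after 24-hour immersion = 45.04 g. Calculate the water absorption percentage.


Water absorbed = 45.04 - 24.08 = 20.96 g
WA% = 20.96 / 24.08 x 100 = 87.0%


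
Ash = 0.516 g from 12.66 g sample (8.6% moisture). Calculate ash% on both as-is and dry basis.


As-is ash = 4.08%
Dry-basis ash = 4.46%

As-is ash% = 0.516 / 12.66 x 100 = 4.08%
Dry mass = 12.66 x (100 - 8.6) / 100 = 11.57124 g
Dry-basis ash% = 0.516 / 11.57124 x 100 = 4.46%


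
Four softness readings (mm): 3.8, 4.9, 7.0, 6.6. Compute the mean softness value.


5.58 mm

Sum = 3.8 + 4.9 + 7.0 + 6.6
Mean = 22.3 / 4 = 5.58 mm


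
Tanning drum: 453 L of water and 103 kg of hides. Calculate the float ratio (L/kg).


4.4


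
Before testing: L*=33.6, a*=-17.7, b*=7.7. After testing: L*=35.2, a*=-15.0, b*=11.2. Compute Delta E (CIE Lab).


Delta E = 4.70

dL = 35.2 - 33.6 = 1.6
da = -15.0 - (-17.7) = 2.7
db = 11.2 - 7.7 = 3.5
dE = sqrt((1.6)^2 + (2.7)^2 + (3.5)^2) = 4.70


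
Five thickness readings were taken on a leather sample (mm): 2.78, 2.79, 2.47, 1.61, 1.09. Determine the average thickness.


2.15 mm

Sum = 2.78 + 2.79 + 2.47 + 1.61 + 1.09 = 10.74
Average = 10.74 / 5 = 2.15 mm


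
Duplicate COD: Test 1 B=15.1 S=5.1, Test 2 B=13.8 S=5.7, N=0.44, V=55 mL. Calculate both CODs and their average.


COD1 = 640.0 mg/L
COD2 = 518.4 mg/L
Average = 579.2 mg/L

COD1 = (15.1 - 5.1) x 0.44 x 8000 / 55 = 640.0 mg/L
COD2 = (13.8 - 5.7) x 0.44 x 8000 / 55 = 518.4 mg/L
Average = (640.0 + 518.4) / 2 = 579.2 mg/L


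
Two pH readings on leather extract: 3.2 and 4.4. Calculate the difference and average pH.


Difference = |3.2 - 4.4| = 1.2
Average = (3.2 + 4.4) / 2 = 3.80


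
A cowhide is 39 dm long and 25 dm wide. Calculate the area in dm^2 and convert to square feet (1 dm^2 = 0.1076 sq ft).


Area = 39 x 25 = 975 dm^2
Conversion: 975 x 0.1076 = 104.91 sq ft


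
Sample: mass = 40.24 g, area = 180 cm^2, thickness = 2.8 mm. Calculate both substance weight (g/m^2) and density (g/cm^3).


Substance weight = 2235.6 g/m^2
Density = 0.798 g/cm^3


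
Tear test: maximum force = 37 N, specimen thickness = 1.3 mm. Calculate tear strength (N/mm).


28.5 N/mm

Tear strength = force / thickness
Tear = 37 / 1.3 = 28.5 N/mm


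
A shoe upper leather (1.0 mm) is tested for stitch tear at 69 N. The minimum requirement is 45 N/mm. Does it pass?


STS = 69 / 1.0 = 69.0 N/mm
Minimum required: 45 N/mm
Passes: Yes


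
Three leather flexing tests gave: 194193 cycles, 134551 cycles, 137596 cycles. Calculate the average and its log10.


Average = (194193 + 134551 + 137596) / 3 = 155447 cycles
log10(155447) = 5.19


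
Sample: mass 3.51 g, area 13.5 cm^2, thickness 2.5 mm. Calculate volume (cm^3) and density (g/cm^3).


Volume = 3.375 cm^3
Density = 1.040 g/cm^3

Thickness in cm = 2.5 / 10 = 0.25 cm
Volume = 13.5 x 0.25 = 3.375 cm^3
Density = 3.51 / 3.375 = 1.040 g/cm^3


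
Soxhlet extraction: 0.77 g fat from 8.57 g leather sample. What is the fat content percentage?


Fat content = 0.77 / 8.57 x 100
Fat = 9.0%


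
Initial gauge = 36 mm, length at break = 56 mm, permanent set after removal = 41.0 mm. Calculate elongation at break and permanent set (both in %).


Elongation at break = 55.6%
Permanent set = 13.9%

Elongation at break = (56 - 36) / 36 x 100 = 55.6%
Permanent set = (41.0 - 36) / 36 x 100 = 13.9%


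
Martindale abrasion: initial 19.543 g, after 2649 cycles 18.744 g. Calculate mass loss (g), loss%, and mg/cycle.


Loss = 19.543 - 18.744 = 0.799 g
Loss% = 0.799 / 19.543 x 100 = 4.09%
Rate = 0.799 / 2649 x 1000 = 0.302 mg/cycle


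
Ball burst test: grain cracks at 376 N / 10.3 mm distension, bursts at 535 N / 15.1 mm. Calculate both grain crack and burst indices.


Crack index = 376 / 10.3 = 36.5 N/mm
Burst index = 535 / 15.1 = 35.4 N/mm


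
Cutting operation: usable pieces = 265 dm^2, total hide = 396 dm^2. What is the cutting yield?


Yield = usable / total x 100
Yield = 265 / 396 x 100 = 66.9%


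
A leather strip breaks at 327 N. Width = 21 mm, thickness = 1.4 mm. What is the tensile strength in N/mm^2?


Cross-sectional area = 21 x 1.4 = 29.4 mm^2
Tensile strength = 327 / 29.4 = 11.12 N/mm^2


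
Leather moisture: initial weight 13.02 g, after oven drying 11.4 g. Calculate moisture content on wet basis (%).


12.4%


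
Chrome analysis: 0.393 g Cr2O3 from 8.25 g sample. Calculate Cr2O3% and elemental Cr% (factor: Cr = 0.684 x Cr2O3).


Cr2O3 = 4.76%
Cr = 3.26%


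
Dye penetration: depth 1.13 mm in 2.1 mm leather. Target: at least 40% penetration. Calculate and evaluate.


Penetration = 1.13 / 2.1 x 100 = 53.8%
Target: 40%
Meets target: Yes


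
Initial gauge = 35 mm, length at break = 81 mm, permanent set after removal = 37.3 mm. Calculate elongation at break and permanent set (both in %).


Elongation at break = (81 - 35) / 35 x 100 = 131.4%
Permanent set = (37.3 - 35) / 35 x 100 = 6.6%


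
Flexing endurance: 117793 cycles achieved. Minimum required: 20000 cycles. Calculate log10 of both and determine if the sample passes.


log10(117793) = 5.07
log10(20000) = 4.30
Passes: Yes


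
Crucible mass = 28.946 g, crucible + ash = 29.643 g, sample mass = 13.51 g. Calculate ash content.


Ash mass = 29.643 - 28.946 = 0.697 g
Ash% = 0.697 / 13.51 x 100 = 5.16%


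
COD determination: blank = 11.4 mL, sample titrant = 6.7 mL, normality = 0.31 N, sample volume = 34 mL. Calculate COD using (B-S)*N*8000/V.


342.8 mg/L


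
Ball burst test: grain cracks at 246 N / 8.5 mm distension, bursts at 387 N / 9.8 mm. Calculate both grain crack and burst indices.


Crack index = 246 / 8.5 = 28.9 N/mm
Burst index = 387 / 9.8 = 39.5 N/mm


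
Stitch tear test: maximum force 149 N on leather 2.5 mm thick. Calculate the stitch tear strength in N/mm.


59.6 N/mm

Stitch tear strength = force / thickness
STS = 149 / 2.5 = 59.6 N/mm


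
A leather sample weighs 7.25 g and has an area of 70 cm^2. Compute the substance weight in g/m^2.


Substance weight = mass / area x 10000
SW = 7.25 / 70 x 10000
SW = 1035.7 g/m^2


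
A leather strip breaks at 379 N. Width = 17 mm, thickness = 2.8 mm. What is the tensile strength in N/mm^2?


Cross-sectional area = 17 x 2.8 = 47.6 mm^2
Tensile strength = 379 / 47.6 = 7.96 N/mm^2


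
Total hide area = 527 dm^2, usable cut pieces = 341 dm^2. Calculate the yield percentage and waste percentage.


Yield = 341 / 527 x 100 = 64.7%
Waste = 527 - 341 = 186 dm^2
Waste% = 100 - 64.7 = 35.3%


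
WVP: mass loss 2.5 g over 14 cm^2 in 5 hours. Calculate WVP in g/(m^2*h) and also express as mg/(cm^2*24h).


WVP = 2.5 / (14 x 5) x 10000 = 357.14 g/(m^2*h)
Mass loss in mg = 2.5 x 1000 = 2500 mg
Per cm^2 per 24h in mg: 2500 x 24 / (14 x 5) = 60000 / 70 = 857.14 mg/(cm^2*24h)


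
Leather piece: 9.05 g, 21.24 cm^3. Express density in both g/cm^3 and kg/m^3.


0.426 g/cm^3
426 kg/m^3

Density = 9.05 / 21.24 = 0.426 g/cm^3
Convert: 0.426 x 1000 = 426 kg/m^3


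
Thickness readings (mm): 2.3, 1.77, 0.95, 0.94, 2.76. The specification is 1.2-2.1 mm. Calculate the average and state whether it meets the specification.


Sum = 8.72
Average = 8.72 / 5 = 1.74 mm
Specification range: 1.2 to 2.1 mm
Within spec: Yes


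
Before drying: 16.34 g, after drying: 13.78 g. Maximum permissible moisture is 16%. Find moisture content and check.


MC = (16.34 - 13.78) / 16.34 x 100 = 15.7%
Maximum: 16%
Acceptable: Yes


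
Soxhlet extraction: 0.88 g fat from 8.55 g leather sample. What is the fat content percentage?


Fat content = 0.88 / 8.55 x 100
Fat = 10.3%


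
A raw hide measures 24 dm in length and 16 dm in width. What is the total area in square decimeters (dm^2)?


384 dm^2


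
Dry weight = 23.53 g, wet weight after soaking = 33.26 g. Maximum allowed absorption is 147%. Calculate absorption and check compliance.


WA = (33.26 - 23.53) / 23.53 x 100 = 41.4%
Maximum allowed: 147%
Compliant: Yes


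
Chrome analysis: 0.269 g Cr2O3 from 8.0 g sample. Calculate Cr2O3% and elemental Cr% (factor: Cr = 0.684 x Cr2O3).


Cr2O3% = 0.269 / 8.0 x 100 = 3.36%
Cr% = 3.36 x 0.684 = 2.30%


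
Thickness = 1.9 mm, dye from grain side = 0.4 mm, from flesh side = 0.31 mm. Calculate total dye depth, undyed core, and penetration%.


Total dyed = 0.4 + 0.31 = 0.71 mm
Undyed core = 1.9 - 0.71 = 1.19 mm
Penetration = 0.71 / 1.9 x 100 = 37.4%


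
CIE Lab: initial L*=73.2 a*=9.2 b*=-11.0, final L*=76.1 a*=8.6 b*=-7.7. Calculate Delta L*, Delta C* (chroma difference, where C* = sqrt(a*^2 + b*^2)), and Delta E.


Delta L* = 2.9
Delta C* = -2.80
Delta E = 4.43


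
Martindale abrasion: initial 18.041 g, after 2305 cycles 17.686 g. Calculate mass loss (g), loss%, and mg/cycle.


Mass loss = 0.355 g
Loss = 1.97%
Rate = 0.154 mg/cycle


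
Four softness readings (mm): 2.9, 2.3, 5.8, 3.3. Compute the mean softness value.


Sum = 2.9 + 2.3 + 5.8 + 3.3
Mean = 14.3 / 4 = 3.58 mm


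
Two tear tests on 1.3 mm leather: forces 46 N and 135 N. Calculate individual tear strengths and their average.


Tear 1 = 35.4 N/mm
Tear 2 = 103.8 N/mm
Average = 69.6 N/mm

Tear 1 = 46 / 1.3 = 35.4 N/mm
Tear 2 = 135 / 1.3 = 103.8 N/mm
Average = (35.4 + 103.8) / 2 = 69.6 N/mm


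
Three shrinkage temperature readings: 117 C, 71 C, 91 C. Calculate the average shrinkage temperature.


Average = (117 + 71 + 91) / 3
Average = 279 / 3 = 93.0 C


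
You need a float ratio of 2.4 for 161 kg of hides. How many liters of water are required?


Water = hide weight x target ratio
Water = 161 x 2.4 = 386.4 L


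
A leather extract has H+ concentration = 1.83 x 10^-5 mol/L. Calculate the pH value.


pH = -log10[H+]
pH = -log10(1.83 x 10^-5) = 4.74
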